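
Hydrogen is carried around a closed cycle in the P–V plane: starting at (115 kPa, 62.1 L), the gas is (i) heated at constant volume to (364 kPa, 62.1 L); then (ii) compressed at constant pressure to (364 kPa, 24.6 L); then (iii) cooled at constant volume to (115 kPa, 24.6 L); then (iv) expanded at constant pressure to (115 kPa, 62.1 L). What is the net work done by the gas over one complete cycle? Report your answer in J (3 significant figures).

Constant-volume legs do no work.
W(ii) = (364)(24.6 − 62.1) = -13650 J; W(iv) = (115)(62.1 − 24.6) = 4312 J.
W_net = -13650 + 4312 = -9338 J (the counter-clockwise enclosed area).

W_net ≈ -9340 J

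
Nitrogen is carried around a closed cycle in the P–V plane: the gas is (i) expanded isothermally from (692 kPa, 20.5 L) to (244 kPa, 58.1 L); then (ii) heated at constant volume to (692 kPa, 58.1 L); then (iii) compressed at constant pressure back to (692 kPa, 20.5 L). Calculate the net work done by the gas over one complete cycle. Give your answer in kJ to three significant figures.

W_net ≈ -11.2 kJ

Leg (i): W = PᵢVᵢ ln(V_f/Vᵢ) = (14186) ln(58.1/20.5) = 14778 J.
Leg (ii): W = 0.
Leg (iii): W = PΔV = (692)(20.5 − 58.1) = -26019 J.
W_net = 14778 − 26019 = -11241 J.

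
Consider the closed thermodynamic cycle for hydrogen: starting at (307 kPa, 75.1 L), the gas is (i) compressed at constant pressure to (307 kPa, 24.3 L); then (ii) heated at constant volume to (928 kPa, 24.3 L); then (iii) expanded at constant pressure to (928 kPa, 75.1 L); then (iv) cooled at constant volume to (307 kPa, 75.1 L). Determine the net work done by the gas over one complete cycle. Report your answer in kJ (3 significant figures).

W_net ≈ 31.5 kJ

Constant-volume legs do no work.
W(i) = (307)(24.3 − 75.1) = -15596 J; W(iii) = (928)(75.1 − 24.3) = 47142 J.
W_net = -15596 + 47142 = 31547 J (the clockwise enclosed area).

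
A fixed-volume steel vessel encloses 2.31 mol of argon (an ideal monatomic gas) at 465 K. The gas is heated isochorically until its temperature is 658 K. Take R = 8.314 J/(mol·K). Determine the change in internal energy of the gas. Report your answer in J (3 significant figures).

Constant volume ⇒ W = 0, so Q = ΔU = nCᵥΔT with Cᵥ = 3R/2 = 12.47 J/(mol·K).
ΔU = (2.31)(12.47)(658 − 465) = 5560 J.

ΔU ≈ 5560 J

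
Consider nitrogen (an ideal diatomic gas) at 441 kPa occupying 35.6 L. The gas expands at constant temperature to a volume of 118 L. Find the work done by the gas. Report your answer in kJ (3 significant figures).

W ≈ 18.8 kJ

Isothermal: W = nRT ln(V₂/V₁) = P₁V₁ ln(V₂/V₁).
P₁V₁ = (441 kPa)(35.6 L) = 15700 J.
W = 15700 × ln(118/35.6) = 15700 × 1.198
W_by_gas = 18813 J.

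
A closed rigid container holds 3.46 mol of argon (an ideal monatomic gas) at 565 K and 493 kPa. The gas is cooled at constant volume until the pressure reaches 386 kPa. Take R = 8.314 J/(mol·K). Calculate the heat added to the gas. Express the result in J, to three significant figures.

Constant volume ⇒ W = 0, so Q = ΔU = nCᵥΔT with Cᵥ = 3R/2 = 12.47 J/(mol·K).
At constant V, T₂/T₁ = P₂/P₁ ⇒ ΔT = T₁(P₂/P₁ − 1) = 565·(386/493 − 1) = -122.6 K.
ΔU = (3.46)(12.47)(-122.6) = -5291 J.

Q ≈ -5290 J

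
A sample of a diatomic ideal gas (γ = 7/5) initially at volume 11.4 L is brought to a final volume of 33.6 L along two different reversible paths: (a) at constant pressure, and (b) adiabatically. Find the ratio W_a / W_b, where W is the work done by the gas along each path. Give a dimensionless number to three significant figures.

W_a / W_b ≈ 2.22

Path (a) isobaric: W = P₁(V₂ − V₁) → W_a/(P₁V₁) = 1.947.
Path (b) adiabatic: W = P₁V₁(1 − (V₁/V₂)^(γ−1))/(γ−1) → W_b/(P₁V₁) = 0.8776.
W_a / W_b = 1.947 / 0.8776 = 2.219.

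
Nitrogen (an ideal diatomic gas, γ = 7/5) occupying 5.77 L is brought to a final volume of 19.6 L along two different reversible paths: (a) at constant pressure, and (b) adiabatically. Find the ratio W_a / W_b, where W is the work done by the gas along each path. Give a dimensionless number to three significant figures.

W_a / W_b ≈ 2.48

Path (a) isobaric: W = P₁(V₂ − V₁) → W_a/(P₁V₁) = 2.397.
Path (b) adiabatic: W = P₁V₁(1 − (V₁/V₂)^(γ−1))/(γ−1) → W_b/(P₁V₁) = 0.9671.
W_a / W_b = 2.397 / 0.9671 = 2.478.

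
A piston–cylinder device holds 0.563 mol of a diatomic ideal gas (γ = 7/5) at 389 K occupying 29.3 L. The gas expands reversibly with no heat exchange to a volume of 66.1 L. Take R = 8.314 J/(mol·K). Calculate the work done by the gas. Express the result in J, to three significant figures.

W ≈ 1260 J

Adiabatic: TV^(γ−1) = const with γ = 7/5.
T₂ = T₁ (V₁/V₂)^(γ−1) = 389 × (29.3/66.1)^0.4 = 389 × 0.7222 = 280.9 K.
W_by = nCᵥ(T₁ − T₂) = (0.563)(20.79)(389 − 280.9) = 1264 J.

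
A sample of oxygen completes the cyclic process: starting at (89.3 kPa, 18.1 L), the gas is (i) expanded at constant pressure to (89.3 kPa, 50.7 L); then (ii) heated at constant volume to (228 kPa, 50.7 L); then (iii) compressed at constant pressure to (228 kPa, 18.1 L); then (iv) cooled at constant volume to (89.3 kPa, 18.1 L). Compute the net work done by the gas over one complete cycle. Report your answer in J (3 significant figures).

Constant-volume legs do no work.
W(i) = (89.3)(50.7 − 18.1) = 2911 J; W(iii) = (228)(18.1 − 50.7) = -7433 J.
W_net = 2911 − 7433 = -4522 J (the counter-clockwise enclosed area).

W_net ≈ -4520 J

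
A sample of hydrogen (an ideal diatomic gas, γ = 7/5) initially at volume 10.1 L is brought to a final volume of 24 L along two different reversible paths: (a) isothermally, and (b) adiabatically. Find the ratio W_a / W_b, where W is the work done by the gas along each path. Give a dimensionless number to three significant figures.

W_a / W_b ≈ 1.18

Path (a) isothermal: W = P₁V₁ ln(V₂/V₁) → W_a/(P₁V₁) = 0.8655.
Path (b) adiabatic: W = P₁V₁(1 − (V₁/V₂)^(γ−1))/(γ−1) → W_b/(P₁V₁) = 0.7316.
W_a / W_b = 0.8655 / 0.7316 = 1.183.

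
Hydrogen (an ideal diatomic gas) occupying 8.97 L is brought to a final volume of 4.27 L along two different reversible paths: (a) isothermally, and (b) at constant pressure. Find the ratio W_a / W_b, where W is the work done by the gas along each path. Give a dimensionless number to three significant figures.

Path (a) isothermal: W = P₁V₁ ln(V₂/V₁) → W_a/(P₁V₁) = -0.7423.
Path (b) isobaric: W = P₁(V₂ − V₁) → W_b/(P₁V₁) = -0.524.
W_a / W_b = -0.7423 / -0.524 = 1.417.

W_a / W_b ≈ 1.42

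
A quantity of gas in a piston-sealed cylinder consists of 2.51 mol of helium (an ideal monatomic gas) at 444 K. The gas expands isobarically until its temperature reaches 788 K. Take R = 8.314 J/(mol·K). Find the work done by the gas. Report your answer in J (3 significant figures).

W ≈ 7180 J

Isobaric: W = P ΔV = nR ΔT.
W = (2.51)(8.314)(788 − 444) = 7179 J.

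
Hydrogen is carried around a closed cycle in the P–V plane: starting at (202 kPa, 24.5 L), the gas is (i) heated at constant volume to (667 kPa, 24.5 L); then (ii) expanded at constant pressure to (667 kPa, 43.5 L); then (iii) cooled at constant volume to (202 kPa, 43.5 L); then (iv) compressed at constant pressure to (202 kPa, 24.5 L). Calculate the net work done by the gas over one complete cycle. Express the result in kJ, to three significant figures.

W_net ≈ 8.84 kJ

Constant-volume legs do no work.
W(ii) = (667)(43.5 − 24.5) = 12673 J; W(iv) = (202)(24.5 − 43.5) = -3838 J.
W_net = 12673 − 3838 = 8835 J (the clockwise enclosed area).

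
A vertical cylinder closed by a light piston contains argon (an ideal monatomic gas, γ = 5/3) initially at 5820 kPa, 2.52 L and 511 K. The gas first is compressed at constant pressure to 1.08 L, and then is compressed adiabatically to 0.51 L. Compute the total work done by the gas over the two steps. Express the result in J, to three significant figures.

Step 1 (isobaric): W = PΔV = (5820 kPa)(1.08 − 2.52 L) = -8381 J.
After step 1: P = 5820 kPa, V = 1.08 L, T = 219 K.
Step 2 (adiabatic): W = (P₁V₁ − P₂V₂)/(γ−1) = (6286 − 10365)/0.667 = -6120 J.
W_total = -8381 − 6120 = -14500 J.

W_total ≈ -14500 J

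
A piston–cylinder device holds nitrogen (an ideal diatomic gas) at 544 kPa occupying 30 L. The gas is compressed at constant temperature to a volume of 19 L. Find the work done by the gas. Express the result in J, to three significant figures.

W ≈ -7450 J

Isothermal: W = nRT ln(V₂/V₁) = P₁V₁ ln(V₂/V₁).
P₁V₁ = (544 kPa)(30 L) = 16320 J.
W = 16320 × ln(19/30) = 16320 × -0.4568
W_by_gas = -7454 J.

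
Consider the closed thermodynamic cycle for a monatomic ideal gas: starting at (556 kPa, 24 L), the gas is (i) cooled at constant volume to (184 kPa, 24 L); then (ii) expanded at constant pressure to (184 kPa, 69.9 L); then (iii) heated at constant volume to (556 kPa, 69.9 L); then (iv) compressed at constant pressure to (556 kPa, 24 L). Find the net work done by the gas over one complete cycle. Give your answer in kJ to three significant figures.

W_net ≈ -17.1 kJ

Constant-volume legs do no work.
W(ii) = (184)(69.9 − 24) = 8446 J; W(iv) = (556)(24 − 69.9) = -25520 J.
W_net = 8446 − 25520 = -17075 J (the counter-clockwise enclosed area).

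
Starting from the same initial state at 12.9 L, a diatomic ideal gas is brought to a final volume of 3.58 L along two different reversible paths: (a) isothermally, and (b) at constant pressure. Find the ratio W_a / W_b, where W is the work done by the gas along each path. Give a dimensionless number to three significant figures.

W_a / W_b ≈ 1.77

Path (a) isothermal: W = P₁V₁ ln(V₂/V₁) → W_a/(P₁V₁) = -1.282.
Path (b) isobaric: W = P₁(V₂ − V₁) → W_b/(P₁V₁) = -0.7225.
W_a / W_b = -1.282 / -0.7225 = 1.774.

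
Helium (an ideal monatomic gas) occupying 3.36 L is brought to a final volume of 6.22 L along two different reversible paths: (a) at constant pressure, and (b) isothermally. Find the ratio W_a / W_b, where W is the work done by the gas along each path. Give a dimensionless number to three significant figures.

Path (a) isobaric: W = P₁(V₂ − V₁) → W_a/(P₁V₁) = 0.8512.
Path (b) isothermal: W = P₁V₁ ln(V₂/V₁) → W_b/(P₁V₁) = 0.6158.
W_a / W_b = 0.8512 / 0.6158 = 1.382.

W_a / W_b ≈ 1.38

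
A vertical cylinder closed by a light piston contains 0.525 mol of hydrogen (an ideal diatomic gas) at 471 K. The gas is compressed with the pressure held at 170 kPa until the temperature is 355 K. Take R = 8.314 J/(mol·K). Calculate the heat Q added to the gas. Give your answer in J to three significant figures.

Isobaric: W = nRΔT = (0.525)(8.314)(-116) = -506.3 J.
ΔU = nCᵥΔT with Cᵥ = 5R/2: ΔU = (0.525)(20.79)(-116) = -1266 J.
Q = ΔU + W = -1266 − 506.3 = -1772 J.

Q ≈ -1770 J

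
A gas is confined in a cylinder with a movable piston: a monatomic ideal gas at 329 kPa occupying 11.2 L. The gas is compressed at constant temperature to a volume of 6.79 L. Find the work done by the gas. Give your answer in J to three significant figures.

Isothermal: W = nRT ln(V₂/V₁) = P₁V₁ ln(V₂/V₁).
P₁V₁ = (329 kPa)(11.2 L) = 3685 J.
W = 3685 × ln(6.79/11.2) = 3685 × -0.5005
W_by_gas = -1844 J.

W ≈ -1840 J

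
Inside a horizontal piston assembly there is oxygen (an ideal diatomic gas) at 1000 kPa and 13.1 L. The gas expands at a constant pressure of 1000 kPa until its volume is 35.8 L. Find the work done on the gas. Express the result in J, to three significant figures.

Isobaric: W = P ΔV.
W = (1000 kPa)(35.8 − 13.1 L) = (1000)(22.7) = 22700 J.
Work on gas = −W_by = -22700 J.

W ≈ -22700 J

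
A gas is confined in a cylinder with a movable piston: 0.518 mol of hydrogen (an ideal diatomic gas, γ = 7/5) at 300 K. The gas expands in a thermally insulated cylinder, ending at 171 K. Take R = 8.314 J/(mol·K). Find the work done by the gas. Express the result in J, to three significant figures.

W ≈ 1390 J

Adiabatic ⇒ Q = 0, so W_by = −ΔU = nCᵥ(T₁ − T₂).
Cᵥ = 5R/2 = 20.79 J/(mol·K).
W = (0.518)(20.79)(300 − 171) = 1389 J.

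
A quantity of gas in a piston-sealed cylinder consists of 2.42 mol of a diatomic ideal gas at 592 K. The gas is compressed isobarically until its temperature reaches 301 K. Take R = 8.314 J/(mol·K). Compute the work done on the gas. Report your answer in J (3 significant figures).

Isobaric: W = P ΔV = nR ΔT.
W = (2.42)(8.314)(301 − 592) = -5855 J.
Work on gas = −W_by = 5855 J.

W ≈ 5850 J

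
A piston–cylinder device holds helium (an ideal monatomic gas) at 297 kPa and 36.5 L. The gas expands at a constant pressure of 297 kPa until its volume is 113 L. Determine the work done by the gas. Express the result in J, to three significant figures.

W ≈ 22700 J

Isobaric: W = P ΔV.
W = (297 kPa)(113 − 36.5 L) = (297)(76.5) = 22720 J.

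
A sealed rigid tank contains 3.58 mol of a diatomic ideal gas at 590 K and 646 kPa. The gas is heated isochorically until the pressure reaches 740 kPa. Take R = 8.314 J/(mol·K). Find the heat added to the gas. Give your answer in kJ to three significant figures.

Q ≈ 6.39 kJ

Constant volume ⇒ W = 0, so Q = ΔU = nCᵥΔT with Cᵥ = 5R/2 = 20.79 J/(mol·K).
At constant V, T₂/T₁ = P₂/P₁ ⇒ ΔT = T₁(P₂/P₁ − 1) = 590·(740/646 − 1) = 85.85 K.
ΔU = (3.58)(20.79)(85.85) = 6388 J.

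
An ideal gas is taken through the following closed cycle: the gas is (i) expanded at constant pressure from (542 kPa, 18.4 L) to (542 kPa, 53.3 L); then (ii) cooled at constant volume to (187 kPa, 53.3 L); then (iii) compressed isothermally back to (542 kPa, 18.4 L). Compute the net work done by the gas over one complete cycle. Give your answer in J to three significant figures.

W_net ≈ 8310 J

Leg (i): W = PΔV = (542)(53.3 − 18.4) = 18916 J.
Leg (ii): W = 0.
Leg (iii): W = PᵢVᵢ ln(V_f/Vᵢ) = (9967) ln(18.4/53.3) = -10601 J.
W_net = 18916 − 10601 = 8315 J.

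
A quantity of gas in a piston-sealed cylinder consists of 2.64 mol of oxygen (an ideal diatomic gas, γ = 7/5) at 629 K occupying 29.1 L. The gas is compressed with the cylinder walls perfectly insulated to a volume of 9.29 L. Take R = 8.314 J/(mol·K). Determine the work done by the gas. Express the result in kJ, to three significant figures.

Adiabatic: TV^(γ−1) = const with γ = 7/5.
T₂ = T₁ (V₁/V₂)^(γ−1) = 629 × (29.1/9.29)^0.4 = 629 × 1.579 = 993.1 K.
W_by = nCᵥ(T₁ − T₂) = (2.64)(20.79)(629 − 993.1) = -19980 J.

W ≈ -20.0 kJ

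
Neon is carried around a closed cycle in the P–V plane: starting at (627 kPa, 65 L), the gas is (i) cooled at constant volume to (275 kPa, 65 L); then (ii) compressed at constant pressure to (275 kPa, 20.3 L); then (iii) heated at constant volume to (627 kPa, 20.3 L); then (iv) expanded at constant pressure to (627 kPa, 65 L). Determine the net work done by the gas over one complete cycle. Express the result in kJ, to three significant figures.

W_net ≈ 15.7 kJ

Constant-volume legs do no work.
W(ii) = (275)(20.3 − 65) = -12292 J; W(iv) = (627)(65 − 20.3) = 28027 J.
W_net = -12292 + 28027 = 15734 J (the clockwise enclosed area).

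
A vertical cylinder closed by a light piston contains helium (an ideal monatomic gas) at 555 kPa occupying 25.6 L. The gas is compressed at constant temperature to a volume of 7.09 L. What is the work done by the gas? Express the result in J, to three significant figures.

Isothermal: W = nRT ln(V₂/V₁) = P₁V₁ ln(V₂/V₁).
P₁V₁ = (555 kPa)(25.6 L) = 14208 J.
W = 14208 × ln(7.09/25.6) = 14208 × -1.284
W_by_gas = -18242 J.

W ≈ -18200 J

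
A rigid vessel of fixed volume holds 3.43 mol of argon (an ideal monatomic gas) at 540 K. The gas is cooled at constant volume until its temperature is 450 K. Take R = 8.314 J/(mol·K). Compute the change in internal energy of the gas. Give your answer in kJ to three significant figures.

ΔU ≈ -3.85 kJ

Constant volume ⇒ W = 0, so Q = ΔU = nCᵥΔT with Cᵥ = 3R/2 = 12.47 J/(mol·K).
ΔU = (3.43)(12.47)(450 − 540) = -3850 J.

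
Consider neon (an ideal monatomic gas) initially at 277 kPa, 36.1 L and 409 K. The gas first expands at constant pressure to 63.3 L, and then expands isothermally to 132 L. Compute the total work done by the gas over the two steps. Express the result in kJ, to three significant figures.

W_total ≈ 20.4 kJ

Step 1 (isobaric): W = PΔV = (277 kPa)(63.3 − 36.1 L) = 7534 J.
After step 1: P = 277 kPa, V = 63.3 L, T = 717.2 K.
Step 2 (isothermal): W = P₁V₁ ln(V₂/V₁) = (17534) ln(132/63.3) = 12886 J.
W_total = 7534 + 12886 = 20421 J.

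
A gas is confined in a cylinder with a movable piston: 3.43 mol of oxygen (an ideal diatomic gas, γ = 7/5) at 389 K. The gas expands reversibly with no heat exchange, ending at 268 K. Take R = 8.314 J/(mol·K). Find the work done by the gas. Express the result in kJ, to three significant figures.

W ≈ 8.63 kJ

Adiabatic ⇒ Q = 0, so W_by = −ΔU = nCᵥ(T₁ − T₂).
Cᵥ = 5R/2 = 20.79 J/(mol·K).
W = (3.43)(20.79)(389 − 268) = 8626 J.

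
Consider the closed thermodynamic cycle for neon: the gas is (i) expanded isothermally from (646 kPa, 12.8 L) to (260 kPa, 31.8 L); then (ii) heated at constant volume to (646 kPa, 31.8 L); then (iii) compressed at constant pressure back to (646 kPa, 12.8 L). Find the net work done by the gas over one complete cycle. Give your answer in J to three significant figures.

W_net ≈ -4750 J

Leg (i): W = PᵢVᵢ ln(V_f/Vᵢ) = (8269) ln(31.8/12.8) = 7525 J.
Leg (ii): W = 0.
Leg (iii): W = PΔV = (646)(12.8 − 31.8) = -12274 J.
W_net = 7525 − 12274 = -4749 J.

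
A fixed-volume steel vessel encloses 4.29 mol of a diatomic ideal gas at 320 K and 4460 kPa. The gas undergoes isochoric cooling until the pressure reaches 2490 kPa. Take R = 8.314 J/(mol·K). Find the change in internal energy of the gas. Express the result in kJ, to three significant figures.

Constant volume ⇒ W = 0, so Q = ΔU = nCᵥΔT with Cᵥ = 5R/2 = 20.79 J/(mol·K).
At constant V, T₂/T₁ = P₂/P₁ ⇒ ΔT = T₁(P₂/P₁ − 1) = 320·(2490/4460 − 1) = -141.3 K.
ΔU = (4.29)(20.79)(-141.3) = -12603 J.

ΔU ≈ -12.6 kJ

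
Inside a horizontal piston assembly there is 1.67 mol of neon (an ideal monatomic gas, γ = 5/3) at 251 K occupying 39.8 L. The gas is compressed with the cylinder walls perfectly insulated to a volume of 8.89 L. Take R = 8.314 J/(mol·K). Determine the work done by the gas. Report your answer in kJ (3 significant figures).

W ≈ -8.97 kJ

Adiabatic: TV^(γ−1) = const with γ = 5/3.
T₂ = T₁ (V₁/V₂)^(γ−1) = 251 × (39.8/8.89)^0.667 = 251 × 2.716 = 681.8 K.
W_by = nCᵥ(T₁ − T₂) = (1.67)(12.47)(251 − 681.8) = -8972 J.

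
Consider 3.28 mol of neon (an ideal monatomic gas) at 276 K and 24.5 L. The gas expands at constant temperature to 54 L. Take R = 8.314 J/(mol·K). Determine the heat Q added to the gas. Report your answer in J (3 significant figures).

Isothermal ⇒ ΔU = 0, so Q = W = nRT ln(V₂/V₁).
Q = (3.28)(8.314)(276) ln(54/24.5) = 7526 × 0.7903 = 5948 J.

Q ≈ 5950 J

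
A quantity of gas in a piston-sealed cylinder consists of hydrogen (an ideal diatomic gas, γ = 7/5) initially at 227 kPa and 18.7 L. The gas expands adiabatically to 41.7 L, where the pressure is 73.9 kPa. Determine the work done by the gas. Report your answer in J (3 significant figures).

Adiabatic: W = (P₁V₁ − P₂V₂)/(γ − 1) with γ = 7/5.
P₁V₁ = 4245 J, P₂V₂ = 3082 J.
W = (4245 − 3082) / 0.4 = 2908 J.

W ≈ 2910 J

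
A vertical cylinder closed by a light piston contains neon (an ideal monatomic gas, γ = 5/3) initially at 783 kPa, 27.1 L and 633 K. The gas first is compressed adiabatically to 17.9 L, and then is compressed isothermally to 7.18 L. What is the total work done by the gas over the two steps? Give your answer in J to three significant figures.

Step 1 (adiabatic): W = (P₁V₁ − P₂V₂)/(γ−1) = (21219 − 27977)/0.667 = -10137 J.
After step 1: P = 1563 kPa, V = 17.9 L, T = 834.6 K.
Step 2 (isothermal): W = P₁V₁ ln(V₂/V₁) = (27977) ln(7.18/17.9) = -25557 J.
W_total = -10137 − 25557 = -35695 J.

W_total ≈ -35700 J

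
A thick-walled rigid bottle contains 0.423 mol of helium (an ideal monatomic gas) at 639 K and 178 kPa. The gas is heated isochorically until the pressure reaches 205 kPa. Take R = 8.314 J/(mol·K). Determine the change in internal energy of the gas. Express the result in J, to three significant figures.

Constant volume ⇒ W = 0, so Q = ΔU = nCᵥΔT with Cᵥ = 3R/2 = 12.47 J/(mol·K).
At constant V, T₂/T₁ = P₂/P₁ ⇒ ΔT = T₁(P₂/P₁ − 1) = 639·(205/178 − 1) = 96.93 K.
ΔU = (0.423)(12.47)(96.93) = 511.3 J.

ΔU ≈ 511 J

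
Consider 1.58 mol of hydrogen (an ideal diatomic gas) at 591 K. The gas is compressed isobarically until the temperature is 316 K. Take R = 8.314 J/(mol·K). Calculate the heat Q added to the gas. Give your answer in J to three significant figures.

Q ≈ -12600 J

Isobaric: W = nRΔT = (1.58)(8.314)(-275) = -3612 J.
ΔU = nCᵥΔT with Cᵥ = 5R/2: ΔU = (1.58)(20.79)(-275) = -9031 J.
Q = ΔU + W = -9031 − 3612 = -12644 J.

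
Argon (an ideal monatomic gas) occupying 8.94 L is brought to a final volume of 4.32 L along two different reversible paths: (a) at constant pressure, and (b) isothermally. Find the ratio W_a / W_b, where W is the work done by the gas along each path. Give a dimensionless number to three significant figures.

W_a / W_b ≈ 0.711

Path (a) isobaric: W = P₁(V₂ − V₁) → W_a/(P₁V₁) = -0.5168.
Path (b) isothermal: W = P₁V₁ ln(V₂/V₁) → W_b/(P₁V₁) = -0.7273.
W_a / W_b = -0.5168 / -0.7273 = 0.7106.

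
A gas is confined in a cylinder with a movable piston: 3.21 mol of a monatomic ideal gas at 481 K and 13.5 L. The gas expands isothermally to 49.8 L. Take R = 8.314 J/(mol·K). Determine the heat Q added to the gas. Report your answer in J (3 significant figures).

Isothermal ⇒ ΔU = 0, so Q = W = nRT ln(V₂/V₁).
Q = (3.21)(8.314)(481) ln(49.8/13.5) = 12837 × 1.305 = 16756 J.

Q ≈ 16800 J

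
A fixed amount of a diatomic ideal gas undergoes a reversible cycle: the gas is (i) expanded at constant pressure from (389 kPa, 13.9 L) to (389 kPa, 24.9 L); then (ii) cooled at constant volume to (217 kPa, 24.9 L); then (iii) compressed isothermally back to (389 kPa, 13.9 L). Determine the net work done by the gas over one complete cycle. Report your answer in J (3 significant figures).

Leg (i): W = PΔV = (389)(24.9 − 13.9) = 4279 J.
Leg (ii): W = 0.
Leg (iii): W = PᵢVᵢ ln(V_f/Vᵢ) = (5403) ln(13.9/24.9) = -3150 J.
W_net = 4279 − 3150 = 1129 J.

W_net ≈ 1130 J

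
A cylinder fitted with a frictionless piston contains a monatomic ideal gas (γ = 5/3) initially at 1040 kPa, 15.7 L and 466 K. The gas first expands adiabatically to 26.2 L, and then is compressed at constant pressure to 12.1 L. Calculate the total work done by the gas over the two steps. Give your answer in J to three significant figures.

W_total ≈ 838 J

Step 1 (adiabatic): W = (P₁V₁ − P₂V₂)/(γ−1) = (16328 − 11606)/0.667 = 7084 J.
After step 1: P = 443 kPa, V = 26.2 L, T = 331.2 K.
Step 2 (isobaric): W = PΔV = (443 kPa)(12.1 − 26.2 L) = -6246 J.
W_total = 7084 − 6246 = 838 J.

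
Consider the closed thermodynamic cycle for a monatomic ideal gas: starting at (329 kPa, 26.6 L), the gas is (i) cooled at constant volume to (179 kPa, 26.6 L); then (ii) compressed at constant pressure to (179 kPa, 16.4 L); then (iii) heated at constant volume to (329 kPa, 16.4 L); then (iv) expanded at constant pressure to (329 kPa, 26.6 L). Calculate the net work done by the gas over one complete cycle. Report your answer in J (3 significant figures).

W_net ≈ 1530 J

Constant-volume legs do no work.
W(ii) = (179)(16.4 − 26.6) = -1826 J; W(iv) = (329)(26.6 − 16.4) = 3356 J.
W_net = -1826 + 3356 = 1530 J (the clockwise enclosed area).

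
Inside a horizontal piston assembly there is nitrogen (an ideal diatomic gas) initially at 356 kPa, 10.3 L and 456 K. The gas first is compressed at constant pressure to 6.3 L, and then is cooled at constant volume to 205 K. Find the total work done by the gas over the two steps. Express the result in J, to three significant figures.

W_total ≈ -1420 J

Step 1 (isobaric): W = PΔV = (356 kPa)(6.3 − 10.3 L) = -1424 J.
Step 2 (isochoric): W = 0 (constant volume).
W_total = -1424 + 0 = -1424 J.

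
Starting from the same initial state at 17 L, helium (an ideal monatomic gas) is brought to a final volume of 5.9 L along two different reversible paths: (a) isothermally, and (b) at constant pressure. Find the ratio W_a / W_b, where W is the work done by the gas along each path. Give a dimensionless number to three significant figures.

Path (a) isothermal: W = P₁V₁ ln(V₂/V₁) → W_a/(P₁V₁) = -1.058.
Path (b) isobaric: W = P₁(V₂ − V₁) → W_b/(P₁V₁) = -0.6529.
W_a / W_b = -1.058 / -0.6529 = 1.621.

W_a / W_b ≈ 1.62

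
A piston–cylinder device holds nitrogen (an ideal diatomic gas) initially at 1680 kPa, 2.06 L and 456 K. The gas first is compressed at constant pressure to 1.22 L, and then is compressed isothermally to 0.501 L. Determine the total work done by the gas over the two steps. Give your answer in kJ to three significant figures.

W_total ≈ -3.24 kJ

Step 1 (isobaric): W = PΔV = (1680 kPa)(1.22 − 2.06 L) = -1411 J.
After step 1: P = 1680 kPa, V = 1.22 L, T = 270.1 K.
Step 2 (isothermal): W = P₁V₁ ln(V₂/V₁) = (2050) ln(0.501/1.22) = -1824 J.
W_total = -1411 − 1824 = -3235 J.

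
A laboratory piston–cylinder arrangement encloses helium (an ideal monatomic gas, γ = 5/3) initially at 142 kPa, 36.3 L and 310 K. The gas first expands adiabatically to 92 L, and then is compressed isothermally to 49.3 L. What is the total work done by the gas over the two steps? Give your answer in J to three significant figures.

Step 1 (adiabatic): W = (P₁V₁ − P₂V₂)/(γ−1) = (5155 − 2773)/0.667 = 3572 J.
After step 1: P = 30.14 kPa, V = 92 L, T = 166.8 K.
Step 2 (isothermal): W = P₁V₁ ln(V₂/V₁) = (2773) ln(49.3/92) = -1730 J.
W_total = 3572 − 1730 = 1843 J.

W_total ≈ 1840 J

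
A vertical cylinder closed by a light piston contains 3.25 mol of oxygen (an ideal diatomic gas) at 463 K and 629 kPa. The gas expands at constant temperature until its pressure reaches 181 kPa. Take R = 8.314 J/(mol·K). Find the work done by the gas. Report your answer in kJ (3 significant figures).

Isothermal process: W = nRT ln(V₂/V₁) = nRT ln(P₁/P₂).
W = (3.25)(8.314)(463) × ln(629/181)
  = 12510 × ln(3.475) = 12510 × 1.246
W_by_gas = 15583 J.

W ≈ 15.6 kJ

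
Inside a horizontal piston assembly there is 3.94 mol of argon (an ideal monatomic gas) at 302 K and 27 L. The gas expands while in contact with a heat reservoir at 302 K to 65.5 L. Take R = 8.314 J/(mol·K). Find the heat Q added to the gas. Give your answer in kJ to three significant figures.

Isothermal ⇒ ΔU = 0, so Q = W = nRT ln(V₂/V₁).
Q = (3.94)(8.314)(302) ln(65.5/27) = 9893 × 0.8862 = 8767 J.

Q ≈ 8.77 kJ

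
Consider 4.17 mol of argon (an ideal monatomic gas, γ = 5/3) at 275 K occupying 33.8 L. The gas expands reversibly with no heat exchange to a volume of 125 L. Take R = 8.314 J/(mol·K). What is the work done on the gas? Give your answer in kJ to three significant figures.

W ≈ -8.32 kJ

Adiabatic: TV^(γ−1) = const with γ = 5/3.
T₂ = T₁ (V₁/V₂)^(γ−1) = 275 × (33.8/125)^0.667 = 275 × 0.4182 = 115 K.
W_by = nCᵥ(T₁ − T₂) = (4.17)(12.47)(275 − 115) = 8321 J.
Work on gas = −W_by = -8321 J.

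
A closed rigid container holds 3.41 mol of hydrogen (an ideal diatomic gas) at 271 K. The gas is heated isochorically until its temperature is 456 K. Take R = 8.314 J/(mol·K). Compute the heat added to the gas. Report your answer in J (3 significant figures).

Constant volume ⇒ W = 0, so Q = ΔU = nCᵥΔT with Cᵥ = 5R/2 = 20.79 J/(mol·K).
ΔU = (3.41)(20.79)(456 − 271) = 13112 J.

Q ≈ 13100 J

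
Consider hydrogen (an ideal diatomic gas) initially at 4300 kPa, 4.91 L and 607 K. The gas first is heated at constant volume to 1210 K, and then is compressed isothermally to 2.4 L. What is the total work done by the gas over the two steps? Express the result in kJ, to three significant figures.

W_total ≈ -30.1 kJ

Step 1 (isochoric): W = 0 (constant volume).
After step 1: P = 8572 kPa (V unchanged).
Step 2 (isothermal): W = P₁V₁ ln(V₂/V₁) = (42087) ln(2.4/4.91) = -30126 J.
W_total = 0 − 30126 = -30126 J.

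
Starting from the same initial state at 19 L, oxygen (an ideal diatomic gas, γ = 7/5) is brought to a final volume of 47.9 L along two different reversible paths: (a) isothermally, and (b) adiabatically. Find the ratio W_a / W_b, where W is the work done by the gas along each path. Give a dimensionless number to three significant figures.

W_a / W_b ≈ 1.20

Path (a) isothermal: W = P₁V₁ ln(V₂/V₁) → W_a/(P₁V₁) = 0.9247.
Path (b) adiabatic: W = P₁V₁(1 − (V₁/V₂)^(γ−1))/(γ−1) → W_b/(P₁V₁) = 0.7729.
W_a / W_b = 0.9247 / 0.7729 = 1.196.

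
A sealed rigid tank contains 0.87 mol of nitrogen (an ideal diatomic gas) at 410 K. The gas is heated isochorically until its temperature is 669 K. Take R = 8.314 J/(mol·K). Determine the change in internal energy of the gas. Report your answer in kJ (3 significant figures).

Constant volume ⇒ W = 0, so Q = ΔU = nCᵥΔT with Cᵥ = 5R/2 = 20.79 J/(mol·K).
ΔU = (0.87)(20.79)(669 − 410) = 4683 J.

ΔU ≈ 4.68 kJ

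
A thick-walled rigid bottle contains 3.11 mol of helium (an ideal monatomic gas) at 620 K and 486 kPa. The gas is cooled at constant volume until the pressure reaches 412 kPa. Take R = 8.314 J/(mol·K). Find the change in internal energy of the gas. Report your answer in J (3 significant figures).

Constant volume ⇒ W = 0, so Q = ΔU = nCᵥΔT with Cᵥ = 3R/2 = 12.47 J/(mol·K).
At constant V, T₂/T₁ = P₂/P₁ ⇒ ΔT = T₁(P₂/P₁ − 1) = 620·(412/486 − 1) = -94.4 K.
ΔU = (3.11)(12.47)(-94.4) = -3661 J.

ΔU ≈ -3660 J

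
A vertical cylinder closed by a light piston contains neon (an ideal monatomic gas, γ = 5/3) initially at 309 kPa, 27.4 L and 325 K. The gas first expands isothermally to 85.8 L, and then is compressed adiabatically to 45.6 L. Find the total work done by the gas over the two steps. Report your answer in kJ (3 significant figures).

Step 1 (isothermal): W = P₁V₁ ln(V₂/V₁) = (8467) ln(85.8/27.4) = 9664 J.
After step 1: P = 98.68 kPa, V = 85.8 L, T = 325 K.
Step 2 (adiabatic): W = (P₁V₁ − P₂V₂)/(γ−1) = (8467 − 12904)/0.667 = -6656 J.
W_total = 9664 − 6656 = 3008 J.

W_total ≈ 3.01 kJ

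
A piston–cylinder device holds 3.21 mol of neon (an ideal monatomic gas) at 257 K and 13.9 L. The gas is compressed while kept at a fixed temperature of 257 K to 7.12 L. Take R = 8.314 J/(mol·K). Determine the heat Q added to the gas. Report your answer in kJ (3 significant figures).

Q ≈ -4.59 kJ

Isothermal ⇒ ΔU = 0, so Q = W = nRT ln(V₂/V₁).
Q = (3.21)(8.314)(257) ln(7.12/13.9) = 6859 × -0.669 = -4588 J.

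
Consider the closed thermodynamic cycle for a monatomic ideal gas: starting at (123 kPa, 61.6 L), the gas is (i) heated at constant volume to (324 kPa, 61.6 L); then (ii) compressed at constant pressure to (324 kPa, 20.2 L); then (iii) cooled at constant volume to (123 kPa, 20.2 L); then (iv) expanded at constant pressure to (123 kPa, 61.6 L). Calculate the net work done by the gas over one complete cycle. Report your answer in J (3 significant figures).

W_net ≈ -8320 J

Constant-volume legs do no work.
W(ii) = (324)(20.2 − 61.6) = -13414 J; W(iv) = (123)(61.6 − 20.2) = 5092 J.
W_net = -13414 + 5092 = -8321 J (the counter-clockwise enclosed area).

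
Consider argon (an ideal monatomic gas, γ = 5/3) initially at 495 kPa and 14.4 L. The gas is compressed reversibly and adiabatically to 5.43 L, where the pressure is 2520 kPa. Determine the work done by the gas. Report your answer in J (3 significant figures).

Adiabatic: W = (P₁V₁ − P₂V₂)/(γ − 1) with γ = 5/3.
P₁V₁ = 7128 J, P₂V₂ = 13684 J.
W = (7128 − 13684) / 0.6667 = -9833 J.

W ≈ -9830 J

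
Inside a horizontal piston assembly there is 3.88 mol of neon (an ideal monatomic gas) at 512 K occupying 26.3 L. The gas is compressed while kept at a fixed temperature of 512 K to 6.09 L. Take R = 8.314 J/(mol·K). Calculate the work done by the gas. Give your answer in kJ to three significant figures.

Isothermal: W = nRT ln(V₂/V₁).
W = (3.88)(8.314)(512) × ln(6.09/26.3)
  = 16516 × -1.463
W_by_gas = -24162 J.

W ≈ -24.2 kJ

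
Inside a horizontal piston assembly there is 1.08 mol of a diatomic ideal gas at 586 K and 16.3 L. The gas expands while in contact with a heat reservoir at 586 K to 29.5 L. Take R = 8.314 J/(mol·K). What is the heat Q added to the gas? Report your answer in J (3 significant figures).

Q ≈ 3120 J

Isothermal ⇒ ΔU = 0, so Q = W = nRT ln(V₂/V₁).
Q = (1.08)(8.314)(586) ln(29.5/16.3) = 5262 × 0.5932 = 3121 J.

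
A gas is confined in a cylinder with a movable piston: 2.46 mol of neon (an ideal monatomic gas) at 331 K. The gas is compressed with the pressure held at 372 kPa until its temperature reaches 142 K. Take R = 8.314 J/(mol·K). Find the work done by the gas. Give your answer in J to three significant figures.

Isobaric: W = P ΔV = nR ΔT.
W = (2.46)(8.314)(142 − 331) = -3866 J.

W ≈ -3870 J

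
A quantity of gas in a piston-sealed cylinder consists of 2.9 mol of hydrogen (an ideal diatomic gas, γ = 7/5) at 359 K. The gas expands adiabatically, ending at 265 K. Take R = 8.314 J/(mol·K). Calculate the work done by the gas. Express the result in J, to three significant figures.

W ≈ 5670 J

Adiabatic ⇒ Q = 0, so W_by = −ΔU = nCᵥ(T₁ − T₂).
Cᵥ = 5R/2 = 20.79 J/(mol·K).
W = (2.9)(20.79)(359 − 265) = 5666 J.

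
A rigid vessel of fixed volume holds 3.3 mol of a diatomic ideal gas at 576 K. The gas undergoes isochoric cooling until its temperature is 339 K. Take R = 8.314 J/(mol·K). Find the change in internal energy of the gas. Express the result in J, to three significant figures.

Constant volume ⇒ W = 0, so Q = ΔU = nCᵥΔT with Cᵥ = 5R/2 = 20.79 J/(mol·K).
ΔU = (3.3)(20.79)(339 − 576) = -16256 J.

ΔU ≈ -16300 J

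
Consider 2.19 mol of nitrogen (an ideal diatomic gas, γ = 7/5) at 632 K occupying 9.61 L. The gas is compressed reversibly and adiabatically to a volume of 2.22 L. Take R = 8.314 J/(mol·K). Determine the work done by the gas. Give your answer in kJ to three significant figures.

Adiabatic: TV^(γ−1) = const with γ = 7/5.
T₂ = T₁ (V₁/V₂)^(γ−1) = 632 × (9.61/2.22)^0.4 = 632 × 1.797 = 1136 K.
W_by = nCᵥ(T₁ − T₂) = (2.19)(20.79)(632 − 1136) = -22928 J.

W ≈ -22.9 kJ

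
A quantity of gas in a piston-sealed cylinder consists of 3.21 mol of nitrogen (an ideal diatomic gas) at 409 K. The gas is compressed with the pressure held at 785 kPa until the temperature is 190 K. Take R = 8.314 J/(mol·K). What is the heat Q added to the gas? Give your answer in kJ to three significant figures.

Isobaric: W = nRΔT = (3.21)(8.314)(-219) = -5845 J.
ΔU = nCᵥΔT with Cᵥ = 5R/2: ΔU = (3.21)(20.79)(-219) = -14612 J.
Q = ΔU + W = -14612 − 5845 = -20456 J.

Q ≈ -20.5 kJ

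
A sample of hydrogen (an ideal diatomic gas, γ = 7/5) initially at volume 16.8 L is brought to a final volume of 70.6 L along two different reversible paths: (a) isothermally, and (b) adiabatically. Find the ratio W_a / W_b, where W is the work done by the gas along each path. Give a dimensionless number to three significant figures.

W_a / W_b ≈ 1.31

Path (a) isothermal: W = P₁V₁ ln(V₂/V₁) → W_a/(P₁V₁) = 1.436.
Path (b) adiabatic: W = P₁V₁(1 − (V₁/V₂)^(γ−1))/(γ−1) → W_b/(P₁V₁) = 1.092.
W_a / W_b = 1.436 / 1.092 = 1.314.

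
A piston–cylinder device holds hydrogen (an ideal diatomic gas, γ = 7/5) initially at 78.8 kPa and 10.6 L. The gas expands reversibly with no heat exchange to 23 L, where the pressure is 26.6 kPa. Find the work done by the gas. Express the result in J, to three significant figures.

Adiabatic: W = (P₁V₁ − P₂V₂)/(γ − 1) with γ = 7/5.
P₁V₁ = 835.3 J, P₂V₂ = 611.8 J.
W = (835.3 − 611.8) / 0.4 = 558.7 J.

W ≈ 559 J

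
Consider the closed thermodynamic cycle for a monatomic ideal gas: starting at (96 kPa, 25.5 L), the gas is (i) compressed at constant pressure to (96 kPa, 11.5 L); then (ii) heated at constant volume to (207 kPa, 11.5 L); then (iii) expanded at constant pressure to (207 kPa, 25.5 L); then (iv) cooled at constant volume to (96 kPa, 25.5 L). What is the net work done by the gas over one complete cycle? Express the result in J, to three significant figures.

W_net ≈ 1550 J

Constant-volume legs do no work.
W(i) = (96)(11.5 − 25.5) = -1344 J; W(iii) = (207)(25.5 − 11.5) = 2898 J.
W_net = -1344 + 2898 = 1554 J (the clockwise enclosed area).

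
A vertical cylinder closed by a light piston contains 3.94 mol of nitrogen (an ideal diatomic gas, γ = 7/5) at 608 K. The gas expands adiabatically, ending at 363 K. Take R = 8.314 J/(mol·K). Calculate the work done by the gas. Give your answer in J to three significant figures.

W ≈ 20100 J

Adiabatic ⇒ Q = 0, so W_by = −ΔU = nCᵥ(T₁ − T₂).
Cᵥ = 5R/2 = 20.79 J/(mol·K).
W = (3.94)(20.79)(608 − 363) = 20064 J.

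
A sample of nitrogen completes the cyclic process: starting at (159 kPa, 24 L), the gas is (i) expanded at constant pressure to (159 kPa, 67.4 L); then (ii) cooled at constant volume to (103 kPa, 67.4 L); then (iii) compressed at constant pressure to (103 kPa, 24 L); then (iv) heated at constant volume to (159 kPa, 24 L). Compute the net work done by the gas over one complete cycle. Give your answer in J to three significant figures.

W_net ≈ 2430 J

Constant-volume legs do no work.
W(i) = (159)(67.4 − 24) = 6901 J; W(iii) = (103)(24 − 67.4) = -4470 J.
W_net = 6901 − 4470 = 2430 J (the clockwise enclosed area).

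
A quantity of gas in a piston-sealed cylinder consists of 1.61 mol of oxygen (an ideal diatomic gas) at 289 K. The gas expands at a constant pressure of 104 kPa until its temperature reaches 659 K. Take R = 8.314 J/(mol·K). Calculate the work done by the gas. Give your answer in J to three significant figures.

Isobaric: W = P ΔV = nR ΔT.
W = (1.61)(8.314)(659 − 289) = 4953 J.

W ≈ 4950 J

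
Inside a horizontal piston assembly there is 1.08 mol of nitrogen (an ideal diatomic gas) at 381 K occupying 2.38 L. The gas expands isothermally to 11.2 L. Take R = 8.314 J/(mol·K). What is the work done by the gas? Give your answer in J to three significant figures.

Isothermal: W = nRT ln(V₂/V₁).
W = (1.08)(8.314)(381) × ln(11.2/2.38)
  = 3421 × 1.549
W_by_gas = 5299 J.

W ≈ 5300 J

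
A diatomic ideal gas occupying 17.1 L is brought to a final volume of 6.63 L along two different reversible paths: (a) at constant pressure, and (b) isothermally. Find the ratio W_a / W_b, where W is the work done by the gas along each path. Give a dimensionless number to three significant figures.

W_a / W_b ≈ 0.646

Path (a) isobaric: W = P₁(V₂ − V₁) → W_a/(P₁V₁) = -0.6123.
Path (b) isothermal: W = P₁V₁ ln(V₂/V₁) → W_b/(P₁V₁) = -0.9475.
W_a / W_b = -0.6123 / -0.9475 = 0.6462.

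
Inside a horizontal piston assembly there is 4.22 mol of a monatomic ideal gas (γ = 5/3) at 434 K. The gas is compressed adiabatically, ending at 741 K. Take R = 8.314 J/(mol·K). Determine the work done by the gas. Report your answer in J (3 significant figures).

W ≈ -16200 J

Adiabatic ⇒ Q = 0, so W_by = −ΔU = nCᵥ(T₁ − T₂).
Cᵥ = 3R/2 = 12.47 J/(mol·K).
W = (4.22)(12.47)(434 − 741) = -16157 J.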